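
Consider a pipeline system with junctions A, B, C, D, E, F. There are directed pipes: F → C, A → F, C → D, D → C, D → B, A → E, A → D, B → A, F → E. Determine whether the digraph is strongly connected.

No

There is no directed path from E to C, so the graph is not strongly connected.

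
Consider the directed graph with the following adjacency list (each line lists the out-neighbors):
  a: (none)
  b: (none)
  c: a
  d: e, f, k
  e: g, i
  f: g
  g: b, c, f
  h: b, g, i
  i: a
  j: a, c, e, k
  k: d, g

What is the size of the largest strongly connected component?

2

{f, g} are all mutually reachable — one SCC of size 2.
{d, k} are all mutually reachable — one SCC of size 2.
{e} is an SCC by itself.
{a} is an SCC by itself.
{h} is an SCC by itself.
(and 4 more singleton SCCs)
The largest has 2 vertices.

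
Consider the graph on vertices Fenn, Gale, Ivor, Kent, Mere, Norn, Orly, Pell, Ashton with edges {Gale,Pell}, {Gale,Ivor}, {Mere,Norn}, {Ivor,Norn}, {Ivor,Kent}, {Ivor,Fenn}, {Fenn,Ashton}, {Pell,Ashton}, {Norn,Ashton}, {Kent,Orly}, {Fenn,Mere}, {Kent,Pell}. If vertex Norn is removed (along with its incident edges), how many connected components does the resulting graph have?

1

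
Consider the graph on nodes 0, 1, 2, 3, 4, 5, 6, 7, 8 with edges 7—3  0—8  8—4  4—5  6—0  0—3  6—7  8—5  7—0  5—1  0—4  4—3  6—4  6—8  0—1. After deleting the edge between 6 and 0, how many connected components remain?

2

6 and 0 are still connected via 6-7-0, so the component count stays at 2.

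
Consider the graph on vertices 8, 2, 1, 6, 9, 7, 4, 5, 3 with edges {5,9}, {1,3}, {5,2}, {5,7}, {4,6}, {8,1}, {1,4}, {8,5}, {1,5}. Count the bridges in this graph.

6

The edges on the cycle 8-1-5-8 are not bridges since each lies on that cycle.
But removing 9-5 disconnects 9 from 5; removing 1-3 disconnects 1 from 3; removing 5-2 disconnects 5 from 2; removing 5-7 disconnects 5 from 7 — these are bridges.
In total 6 edges are bridges.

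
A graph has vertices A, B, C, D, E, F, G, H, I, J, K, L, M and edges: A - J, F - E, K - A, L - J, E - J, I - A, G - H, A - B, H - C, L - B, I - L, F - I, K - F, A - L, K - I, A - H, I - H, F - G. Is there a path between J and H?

From J we can reach A, B, C, E, F, G, H, I, J, K, L, which includes H.

Yes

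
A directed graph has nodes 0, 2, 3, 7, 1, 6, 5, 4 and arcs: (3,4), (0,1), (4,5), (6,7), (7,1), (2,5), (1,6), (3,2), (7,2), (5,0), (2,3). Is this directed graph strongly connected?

Yes

From 7 we can reach every vertex (0, 1, 2, 3, 4, 5, 6, 7), and every vertex can reach 7 (0, 1, 2, 3, 4, 5, 6, 7). So the whole graph is one strongly connected component.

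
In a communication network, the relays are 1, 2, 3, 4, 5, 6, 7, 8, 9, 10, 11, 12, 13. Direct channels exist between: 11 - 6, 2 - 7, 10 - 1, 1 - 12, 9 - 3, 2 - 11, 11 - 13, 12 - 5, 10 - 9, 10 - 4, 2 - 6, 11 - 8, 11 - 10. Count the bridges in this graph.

The edges on the cycle 2-11-6-2 are not bridges since each lies on that cycle.
But removing 10 - 9 disconnects 10 from 9; removing 10 - 1 disconnects 10 from 1; removing 2 - 7 disconnects 2 from 7; removing 12 - 1 disconnects 12 from 1 — these are bridges.
In total 10 edges are bridges.

10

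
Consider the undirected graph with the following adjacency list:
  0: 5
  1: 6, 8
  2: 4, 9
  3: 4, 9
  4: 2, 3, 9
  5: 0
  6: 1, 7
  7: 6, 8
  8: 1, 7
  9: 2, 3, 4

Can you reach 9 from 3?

From 3 we can reach 2, 3, 4, 9, which includes 9.

Yes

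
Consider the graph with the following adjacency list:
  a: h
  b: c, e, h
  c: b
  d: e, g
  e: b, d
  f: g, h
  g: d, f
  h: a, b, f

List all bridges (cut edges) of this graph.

The edges on the cycle e-b-h-f-g-d-e are not bridges since each lies on that cycle.
But removing b-c disconnects b from c; removing h-a disconnects h from a — these are bridges.

a-h, b-c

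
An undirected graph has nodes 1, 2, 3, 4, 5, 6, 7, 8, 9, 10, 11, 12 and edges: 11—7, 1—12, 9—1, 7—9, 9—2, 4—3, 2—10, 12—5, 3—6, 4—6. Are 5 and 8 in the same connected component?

The component containing 5 is {1, 2, 5, 7, 9, 10, 11, 12}, and 8 is not in it.

No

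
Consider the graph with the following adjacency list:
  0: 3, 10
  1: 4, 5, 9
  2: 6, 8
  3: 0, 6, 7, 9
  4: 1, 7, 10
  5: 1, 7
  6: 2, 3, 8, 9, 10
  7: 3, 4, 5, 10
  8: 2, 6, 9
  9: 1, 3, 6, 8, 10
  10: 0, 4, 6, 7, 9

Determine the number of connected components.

1

Starting from 0 we can reach 0, 1, 2, 3, 4, 5, 6, 7, 8, 9, 10. That is one component of size 11.
Total: 1 component.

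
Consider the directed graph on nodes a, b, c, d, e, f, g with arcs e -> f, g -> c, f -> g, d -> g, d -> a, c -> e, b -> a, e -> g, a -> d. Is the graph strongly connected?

No

There is no directed path from e to b, so the graph is not strongly connected.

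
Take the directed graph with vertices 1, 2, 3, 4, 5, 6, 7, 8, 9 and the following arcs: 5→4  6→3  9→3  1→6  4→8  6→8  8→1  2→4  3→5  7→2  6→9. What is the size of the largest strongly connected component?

7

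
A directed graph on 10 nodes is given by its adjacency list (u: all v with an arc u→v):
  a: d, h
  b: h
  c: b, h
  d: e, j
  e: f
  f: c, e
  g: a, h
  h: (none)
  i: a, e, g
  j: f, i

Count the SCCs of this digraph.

{a, d, g, i, j} are all mutually reachable — one SCC of size 5.
{e, f} are all mutually reachable — one SCC of size 2.
{b} is an SCC by itself.
{h} is an SCC by itself.
{c} is an SCC by itself.
That gives 5 strongly connected components.

5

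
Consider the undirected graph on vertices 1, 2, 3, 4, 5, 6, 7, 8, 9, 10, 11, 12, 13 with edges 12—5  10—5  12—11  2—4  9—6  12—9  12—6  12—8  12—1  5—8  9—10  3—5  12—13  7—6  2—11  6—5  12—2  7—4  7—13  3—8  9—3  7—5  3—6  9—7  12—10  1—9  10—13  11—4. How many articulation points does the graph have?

Removing 6, for instance, still leaves 1 component. No single vertex removal increases the component count — the graph has no articulation points.

0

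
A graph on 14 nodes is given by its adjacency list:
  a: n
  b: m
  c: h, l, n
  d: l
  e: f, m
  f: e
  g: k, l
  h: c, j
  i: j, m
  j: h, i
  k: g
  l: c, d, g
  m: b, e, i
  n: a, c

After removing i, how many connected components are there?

2

With i gone, the remaining components are: {b, e, f, m}; {a, c, d, g, h, j, k, l, n}.
That is 2 components.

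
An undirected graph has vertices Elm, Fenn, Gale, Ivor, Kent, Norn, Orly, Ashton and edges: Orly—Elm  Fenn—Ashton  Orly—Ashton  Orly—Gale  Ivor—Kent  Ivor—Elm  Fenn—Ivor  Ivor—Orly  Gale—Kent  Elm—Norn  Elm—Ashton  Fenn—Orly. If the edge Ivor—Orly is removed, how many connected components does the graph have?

1

Ivor and Orly are still connected via Ivor-Fenn-Orly, so the component count stays at 1.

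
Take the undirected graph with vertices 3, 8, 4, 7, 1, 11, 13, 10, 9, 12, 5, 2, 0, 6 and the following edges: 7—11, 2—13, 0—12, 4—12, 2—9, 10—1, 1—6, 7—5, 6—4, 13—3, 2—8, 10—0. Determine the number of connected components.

3

Starting from 5 we can reach 5, 7, 11. That is one component of size 3.
Starting from 2 we can reach 2, 3, 8, 9, 13. That is one component of size 5.
Starting from 0 we can reach 0, 1, 4, 6, 10, 12. That is one component of size 6.
Total: 3 components.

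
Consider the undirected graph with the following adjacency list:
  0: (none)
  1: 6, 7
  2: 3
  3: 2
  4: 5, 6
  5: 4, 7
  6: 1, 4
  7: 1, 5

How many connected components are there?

0 is isolated — a component by itself.
Starting from 2 we can reach 2, 3. That is one component of size 2.
Starting from 1 we can reach 1, 4, 5, 6, 7. That is one component of size 5.
Total: 3 components.

3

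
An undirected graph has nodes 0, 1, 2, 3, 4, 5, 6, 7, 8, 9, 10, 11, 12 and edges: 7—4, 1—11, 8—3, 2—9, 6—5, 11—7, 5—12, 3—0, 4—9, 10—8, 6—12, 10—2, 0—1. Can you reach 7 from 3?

Yes

From 3 we can reach 0, 1, 2, 3, 4, 7, 8, 9, 10, 11, which includes 7.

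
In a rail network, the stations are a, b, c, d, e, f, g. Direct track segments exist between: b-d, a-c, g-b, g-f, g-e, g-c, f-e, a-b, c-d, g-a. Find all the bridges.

none

The edges on the cycle g-f-e-g are not bridges since each lies on that cycle.
Every edge lies on some cycle, so there are no bridges.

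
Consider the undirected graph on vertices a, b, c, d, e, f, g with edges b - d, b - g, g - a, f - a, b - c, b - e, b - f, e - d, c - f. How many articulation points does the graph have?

1

Removing b increases the component count from 1 to 2, so b is a cut vertex.
By contrast removing g leaves 1 component; it is not a cut vertex. No other vertex is a cut vertex either.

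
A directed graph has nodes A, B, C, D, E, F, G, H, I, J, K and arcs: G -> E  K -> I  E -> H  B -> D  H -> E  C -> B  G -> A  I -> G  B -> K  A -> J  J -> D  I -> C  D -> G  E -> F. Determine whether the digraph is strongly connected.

There is no directed path from G to C, so the graph is not strongly connected.

No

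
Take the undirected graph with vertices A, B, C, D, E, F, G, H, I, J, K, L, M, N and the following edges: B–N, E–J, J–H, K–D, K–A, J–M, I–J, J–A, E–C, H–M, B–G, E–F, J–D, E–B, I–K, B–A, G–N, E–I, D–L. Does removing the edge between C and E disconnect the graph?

Yes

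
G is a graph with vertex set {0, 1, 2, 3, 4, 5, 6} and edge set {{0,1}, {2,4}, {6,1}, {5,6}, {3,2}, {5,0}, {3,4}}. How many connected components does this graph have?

2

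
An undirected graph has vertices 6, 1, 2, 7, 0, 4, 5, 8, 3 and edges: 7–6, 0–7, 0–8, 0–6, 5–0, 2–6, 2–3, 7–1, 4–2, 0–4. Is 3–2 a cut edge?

Yes

Removing 3–2 leaves no path between 3 and 2: the component count goes from 1 to 2. So it is a bridge.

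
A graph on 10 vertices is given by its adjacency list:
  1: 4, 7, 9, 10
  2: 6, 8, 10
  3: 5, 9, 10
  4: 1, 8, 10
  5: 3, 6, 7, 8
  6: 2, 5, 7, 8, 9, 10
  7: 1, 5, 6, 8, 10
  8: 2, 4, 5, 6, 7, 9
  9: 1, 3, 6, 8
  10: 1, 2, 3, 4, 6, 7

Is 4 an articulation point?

No

Deleting 4 leaves 1 component (was 1) (its neighbors 1, 8, 10 remain connected to each other), so 4 is not a cut vertex.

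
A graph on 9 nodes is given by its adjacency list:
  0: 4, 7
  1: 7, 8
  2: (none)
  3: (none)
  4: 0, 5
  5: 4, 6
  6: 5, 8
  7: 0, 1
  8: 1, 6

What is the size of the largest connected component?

7

3 is isolated — a component by itself.
2 is isolated — a component by itself.
Starting from 0 we can reach 0, 1, 4, 5, 6, 7, 8. That is one component of size 7.
The largest has 7 vertices.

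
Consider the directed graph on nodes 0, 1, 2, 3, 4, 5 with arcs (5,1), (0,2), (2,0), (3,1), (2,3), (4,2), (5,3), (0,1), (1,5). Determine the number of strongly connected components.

{1, 3, 5} are all mutually reachable — one SCC of size 3.
{0, 2} are all mutually reachable — one SCC of size 2.
{4} is an SCC by itself.
That gives 3 strongly connected components.

3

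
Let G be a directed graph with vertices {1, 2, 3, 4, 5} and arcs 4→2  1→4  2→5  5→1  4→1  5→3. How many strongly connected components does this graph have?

2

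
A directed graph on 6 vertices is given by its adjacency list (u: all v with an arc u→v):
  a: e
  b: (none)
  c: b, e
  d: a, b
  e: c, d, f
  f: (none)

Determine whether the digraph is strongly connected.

There is no directed path from b to f, so the graph is not strongly connected.

No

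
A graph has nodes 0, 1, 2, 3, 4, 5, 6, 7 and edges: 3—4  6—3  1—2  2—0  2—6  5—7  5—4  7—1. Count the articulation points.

Removing 2 increases the component count from 1 to 2, so 2 is a cut vertex.
By contrast removing 3 leaves 1 component; it is not a cut vertex. No other vertex is a cut vertex either.

1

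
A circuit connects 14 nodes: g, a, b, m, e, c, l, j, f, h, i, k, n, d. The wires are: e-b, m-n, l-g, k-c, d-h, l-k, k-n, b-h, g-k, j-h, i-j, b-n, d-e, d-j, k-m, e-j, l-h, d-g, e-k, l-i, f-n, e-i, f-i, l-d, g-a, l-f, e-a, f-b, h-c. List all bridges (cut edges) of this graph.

The edges on the cycle d-e-b-h-d are not bridges since each lies on that cycle.
Every edge lies on some cycle, so there are no bridges.

none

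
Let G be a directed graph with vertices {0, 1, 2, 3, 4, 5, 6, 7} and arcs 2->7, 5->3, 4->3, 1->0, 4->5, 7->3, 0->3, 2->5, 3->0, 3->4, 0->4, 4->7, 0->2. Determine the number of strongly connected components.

3

{0, 2, 3, 4, 5, 7} are all mutually reachable — one SCC of size 6.
{1} is an SCC by itself.
{6} is an SCC by itself.
That gives 3 strongly connected components.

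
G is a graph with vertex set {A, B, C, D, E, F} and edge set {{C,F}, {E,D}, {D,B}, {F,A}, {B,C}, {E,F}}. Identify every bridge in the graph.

A-F

The edges on the cycle E-D-B-C-F-E are not bridges since each lies on that cycle.
But removing F-A disconnects F from A — this is a bridge.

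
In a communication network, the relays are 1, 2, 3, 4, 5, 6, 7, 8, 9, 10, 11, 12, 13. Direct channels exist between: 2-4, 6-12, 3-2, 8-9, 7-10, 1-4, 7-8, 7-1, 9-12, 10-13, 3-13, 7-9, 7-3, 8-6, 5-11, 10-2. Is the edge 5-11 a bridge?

Removing 5-11 leaves no path between 5 and 11: the component count goes from 2 to 3. So it is a bridge.

Yes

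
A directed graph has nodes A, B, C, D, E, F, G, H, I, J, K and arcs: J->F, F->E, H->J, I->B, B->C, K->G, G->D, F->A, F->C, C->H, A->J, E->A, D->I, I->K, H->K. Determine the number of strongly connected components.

{A, B, C, D, E, F, G, H, I, J, K} are all mutually reachable — one SCC of size 11.
That gives 1 strongly connected component.

1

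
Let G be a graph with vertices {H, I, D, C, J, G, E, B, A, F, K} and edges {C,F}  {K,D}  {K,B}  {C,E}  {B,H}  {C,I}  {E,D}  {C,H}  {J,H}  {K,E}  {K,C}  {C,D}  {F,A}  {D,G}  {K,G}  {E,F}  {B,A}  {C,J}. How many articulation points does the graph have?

1

Removing C increases the component count from 1 to 2, so C is a cut vertex.
By contrast removing I leaves 1 component; it is not a cut vertex. No other vertex is a cut vertex either.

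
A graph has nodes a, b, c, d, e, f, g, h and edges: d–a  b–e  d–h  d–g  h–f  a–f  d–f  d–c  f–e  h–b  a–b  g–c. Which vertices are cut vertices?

d

Removing d increases the component count from 1 to 2, so d is a cut vertex.
By contrast removing h leaves 1 component; it is not a cut vertex. No other vertex is a cut vertex either.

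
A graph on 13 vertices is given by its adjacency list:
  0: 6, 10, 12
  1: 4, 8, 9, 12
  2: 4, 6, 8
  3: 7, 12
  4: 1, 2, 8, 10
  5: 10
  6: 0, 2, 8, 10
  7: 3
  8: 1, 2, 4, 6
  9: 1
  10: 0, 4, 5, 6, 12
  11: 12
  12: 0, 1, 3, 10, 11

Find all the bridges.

1-9, 10-5, 11-12, 12-3, 3-7

The edges on the cycle 6-8-2-6 are not bridges since each lies on that cycle.
But removing 3-12 disconnects 3 from 12; removing 12-11 disconnects 12 from 11; removing 3-7 disconnects 3 from 7; removing 5-10 disconnects 5 from 10 — these are bridges.
In total 5 edges are bridges.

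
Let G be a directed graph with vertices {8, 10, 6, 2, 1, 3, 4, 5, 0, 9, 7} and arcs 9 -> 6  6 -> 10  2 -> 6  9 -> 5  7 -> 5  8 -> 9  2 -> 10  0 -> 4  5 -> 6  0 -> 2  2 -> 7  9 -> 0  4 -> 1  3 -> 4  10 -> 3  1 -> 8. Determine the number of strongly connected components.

{0, 1, 2, 3, 4, 5, 6, 7, 8, 9, 10} are all mutually reachable — one SCC of size 11.
That gives 1 strongly connected component.

1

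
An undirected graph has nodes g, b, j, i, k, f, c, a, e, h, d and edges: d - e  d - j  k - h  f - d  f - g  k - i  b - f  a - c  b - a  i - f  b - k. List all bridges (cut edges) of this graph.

a-b, a-c, d-e, d-f, d-j, f-g, h-k

The edges on the cycle b-k-i-f-b are not bridges since each lies on that cycle.
But removing k - h disconnects k from h; removing g - f disconnects g from f; removing f - d disconnects f from d; removing e - d disconnects e from d — these are bridges.
In total 7 edges are bridges.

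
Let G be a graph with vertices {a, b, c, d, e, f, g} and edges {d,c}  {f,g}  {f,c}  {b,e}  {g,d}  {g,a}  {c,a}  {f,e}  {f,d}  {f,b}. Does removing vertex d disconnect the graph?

No

Deleting d leaves 1 component (was 1) (its neighbors c, f, g remain connected to each other), so d is not a cut vertex.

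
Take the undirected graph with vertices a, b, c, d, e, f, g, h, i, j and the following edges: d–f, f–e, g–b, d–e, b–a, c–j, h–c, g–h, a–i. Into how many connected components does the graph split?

2

Starting from d we can reach d, e, f. That is one component of size 3.
Starting from a we can reach a, b, c, g, h, i, j. That is one component of size 7.
Total: 2 components.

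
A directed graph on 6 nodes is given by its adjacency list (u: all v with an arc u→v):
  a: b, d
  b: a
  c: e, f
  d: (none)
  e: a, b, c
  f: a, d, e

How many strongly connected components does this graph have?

3

{c, e, f} are all mutually reachable — one SCC of size 3.
{a, b} are all mutually reachable — one SCC of size 2.
{d} is an SCC by itself.
That gives 3 strongly connected components.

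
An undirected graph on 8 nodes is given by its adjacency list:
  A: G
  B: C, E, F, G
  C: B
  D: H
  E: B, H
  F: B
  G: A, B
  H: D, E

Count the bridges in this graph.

removing B-F disconnects B from F; removing E-B disconnects E from B; removing A-G disconnects A from G; removing B-C disconnects B from C — these are bridges.
In total 7 edges are bridges.

7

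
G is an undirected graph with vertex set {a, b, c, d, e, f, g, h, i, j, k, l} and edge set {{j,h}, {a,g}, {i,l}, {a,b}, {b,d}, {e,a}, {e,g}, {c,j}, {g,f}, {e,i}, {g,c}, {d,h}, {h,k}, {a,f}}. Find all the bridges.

e-i, h-k, i-l

The edges on the cycle e-a-b-d-h-j-c-g-e are not bridges since each lies on that cycle.
But removing i–e disconnects i from e; removing i–l disconnects i from l; removing h–k disconnects h from k — these are bridges.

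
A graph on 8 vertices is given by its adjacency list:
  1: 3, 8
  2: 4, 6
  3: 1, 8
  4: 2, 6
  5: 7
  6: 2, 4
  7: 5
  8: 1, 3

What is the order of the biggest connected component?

3

Starting from 5 we can reach 5, 7. That is one component of size 2.
Starting from 2 we can reach 2, 4, 6. That is one component of size 3.
Starting from 1 we can reach 1, 3, 8. That is one component of size 3.
The largest has 3 vertices.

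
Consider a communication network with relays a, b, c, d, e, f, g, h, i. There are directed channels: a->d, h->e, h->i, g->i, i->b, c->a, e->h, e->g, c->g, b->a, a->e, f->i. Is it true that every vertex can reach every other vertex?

No

There is no directed path from d to c, so the graph is not strongly connected.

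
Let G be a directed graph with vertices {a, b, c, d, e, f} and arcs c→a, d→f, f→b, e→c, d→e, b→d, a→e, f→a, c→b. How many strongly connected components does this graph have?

{a, b, c, d, e, f} are all mutually reachable — one SCC of size 6.
That gives 1 strongly connected component.

1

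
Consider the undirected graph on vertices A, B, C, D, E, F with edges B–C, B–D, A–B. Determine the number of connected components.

3

E is isolated — a component by itself.
F is isolated — a component by itself.
Starting from A we can reach A, B, C, D. That is one component of size 4.
Total: 3 components.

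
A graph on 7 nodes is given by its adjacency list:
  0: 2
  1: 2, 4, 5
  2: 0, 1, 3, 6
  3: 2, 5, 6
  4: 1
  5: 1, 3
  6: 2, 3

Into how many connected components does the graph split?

1

Starting from 0 we can reach 0, 1, 2, 3, 4, 5, 6. That is one component of size 7.
Total: 1 component.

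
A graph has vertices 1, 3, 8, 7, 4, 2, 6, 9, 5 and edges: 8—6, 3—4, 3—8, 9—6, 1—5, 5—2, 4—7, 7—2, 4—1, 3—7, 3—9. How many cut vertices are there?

1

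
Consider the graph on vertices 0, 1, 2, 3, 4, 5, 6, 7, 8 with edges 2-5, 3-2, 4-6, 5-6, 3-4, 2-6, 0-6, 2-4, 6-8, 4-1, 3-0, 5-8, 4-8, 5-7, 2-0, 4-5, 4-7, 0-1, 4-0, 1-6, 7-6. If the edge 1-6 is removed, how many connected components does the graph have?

1 and 6 are still connected via 1-4-6, so the component count stays at 1.

1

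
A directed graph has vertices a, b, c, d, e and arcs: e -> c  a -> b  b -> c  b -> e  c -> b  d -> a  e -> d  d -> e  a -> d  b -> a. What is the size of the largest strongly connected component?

5

{a, b, c, d, e} are all mutually reachable — one SCC of size 5.
The largest has 5 vertices.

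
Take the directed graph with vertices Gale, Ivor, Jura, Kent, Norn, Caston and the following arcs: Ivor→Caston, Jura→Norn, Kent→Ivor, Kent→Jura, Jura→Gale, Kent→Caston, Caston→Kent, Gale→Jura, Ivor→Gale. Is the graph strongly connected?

No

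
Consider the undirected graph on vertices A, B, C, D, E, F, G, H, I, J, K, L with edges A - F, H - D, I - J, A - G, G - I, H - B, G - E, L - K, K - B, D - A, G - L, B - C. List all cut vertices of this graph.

Removing A increases the component count from 1 to 2, so A is a cut vertex.
Removing B increases the component count from 1 to 2, so B is a cut vertex.
Removing G increases the component count from 1 to 3, so G is a cut vertex.
Likewise I is a cut vertex.
By contrast removing L leaves 1 component; it is not a cut vertex. No other vertex is a cut vertex either.

A, B, G, I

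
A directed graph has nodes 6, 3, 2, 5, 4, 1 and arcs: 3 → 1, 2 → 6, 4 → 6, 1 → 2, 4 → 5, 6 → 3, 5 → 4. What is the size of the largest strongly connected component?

{1, 2, 3, 6} are all mutually reachable — one SCC of size 4.
{4, 5} are all mutually reachable — one SCC of size 2.
The largest has 4 vertices.

4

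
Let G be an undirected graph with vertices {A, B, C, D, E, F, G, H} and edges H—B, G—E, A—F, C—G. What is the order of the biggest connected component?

D is isolated — a component by itself.
Starting from B we can reach B, H. That is one component of size 2.
Starting from A we can reach A, F. That is one component of size 2.
Starting from C we can reach C, E, G. That is one component of size 3.
The largest has 3 vertices.

3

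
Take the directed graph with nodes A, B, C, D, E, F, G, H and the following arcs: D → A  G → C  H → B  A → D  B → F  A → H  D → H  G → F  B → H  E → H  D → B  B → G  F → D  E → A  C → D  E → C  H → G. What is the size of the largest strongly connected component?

7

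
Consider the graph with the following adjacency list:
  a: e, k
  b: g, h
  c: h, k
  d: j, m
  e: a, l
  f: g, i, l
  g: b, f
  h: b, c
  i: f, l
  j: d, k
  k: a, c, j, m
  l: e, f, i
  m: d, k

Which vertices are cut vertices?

k

Removing k increases the component count from 1 to 2, so k is a cut vertex.
By contrast removing j leaves 1 component; it is not a cut vertex. No other vertex is a cut vertex either.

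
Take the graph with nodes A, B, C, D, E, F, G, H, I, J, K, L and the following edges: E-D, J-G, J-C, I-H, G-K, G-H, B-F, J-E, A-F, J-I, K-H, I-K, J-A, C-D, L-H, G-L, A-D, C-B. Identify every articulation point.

J

Removing J increases the component count from 1 to 2, so J is a cut vertex.
By contrast removing E leaves 1 component; it is not a cut vertex. No other vertex is a cut vertex either.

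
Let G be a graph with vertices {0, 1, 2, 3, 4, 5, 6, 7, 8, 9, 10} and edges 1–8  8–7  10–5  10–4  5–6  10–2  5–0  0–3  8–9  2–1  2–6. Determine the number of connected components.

Starting from 0 we can reach 0, 1, 2, 3, 4, 5, 6, 7, 8, 9, 10. That is one component of size 11.
Total: 1 component.

1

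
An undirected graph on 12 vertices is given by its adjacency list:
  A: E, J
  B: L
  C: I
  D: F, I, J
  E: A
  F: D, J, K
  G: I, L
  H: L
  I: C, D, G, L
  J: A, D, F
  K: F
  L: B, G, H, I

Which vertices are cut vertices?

Removing A increases the component count from 1 to 2, so A is a cut vertex.
Removing D increases the component count from 1 to 2, so D is a cut vertex.
Removing F increases the component count from 1 to 2, so F is a cut vertex.
Likewise I, J, L are cut vertices.
By contrast removing G leaves 1 component; it is not a cut vertex. No other vertex is a cut vertex either.

A, D, F, I, J, L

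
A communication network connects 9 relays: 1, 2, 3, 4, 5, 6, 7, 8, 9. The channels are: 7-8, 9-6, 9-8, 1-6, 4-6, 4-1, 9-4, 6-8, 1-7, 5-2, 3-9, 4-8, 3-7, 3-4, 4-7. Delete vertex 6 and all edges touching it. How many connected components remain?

2

With 6 gone, the remaining components are: {2, 5}; {1, 3, 4, 7, 8, 9}.
That is 2 components.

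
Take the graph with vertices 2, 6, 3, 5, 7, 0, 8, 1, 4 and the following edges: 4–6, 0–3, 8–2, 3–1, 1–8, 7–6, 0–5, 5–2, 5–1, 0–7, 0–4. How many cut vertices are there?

Removing 0 increases the component count from 1 to 2, so 0 is a cut vertex.
By contrast removing 8 leaves 1 component; it is not a cut vertex. No other vertex is a cut vertex either.

1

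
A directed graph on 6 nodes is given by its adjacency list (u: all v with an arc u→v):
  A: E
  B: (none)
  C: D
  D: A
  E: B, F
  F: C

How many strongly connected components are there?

{A, C, D, E, F} are all mutually reachable — one SCC of size 5.
{B} is an SCC by itself.
That gives 2 strongly connected components.

2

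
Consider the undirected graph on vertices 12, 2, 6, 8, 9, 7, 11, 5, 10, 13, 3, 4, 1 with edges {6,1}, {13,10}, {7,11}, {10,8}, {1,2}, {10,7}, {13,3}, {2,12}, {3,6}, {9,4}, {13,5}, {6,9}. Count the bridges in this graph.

12

removing 6-1 disconnects 6 from 1; removing 3-13 disconnects 3 from 13; removing 1-2 disconnects 1 from 2; removing 11-7 disconnects 11 from 7 — these are bridges.
In total 12 edges are bridges.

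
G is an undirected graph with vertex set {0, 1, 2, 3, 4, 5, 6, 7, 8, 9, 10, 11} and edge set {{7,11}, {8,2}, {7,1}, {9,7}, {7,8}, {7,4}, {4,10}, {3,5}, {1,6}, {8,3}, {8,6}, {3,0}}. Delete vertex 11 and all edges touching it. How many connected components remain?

1

With 11 gone, the remaining components are: {0, 1, 2, 3, 4, 5, 6, 7, 8, 9, 10}.
That is 1 component.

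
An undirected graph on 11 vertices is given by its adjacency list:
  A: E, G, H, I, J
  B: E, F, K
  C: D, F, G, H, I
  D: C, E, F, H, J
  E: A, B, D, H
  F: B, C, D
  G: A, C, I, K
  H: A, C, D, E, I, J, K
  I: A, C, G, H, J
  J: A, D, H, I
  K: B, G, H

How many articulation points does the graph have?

0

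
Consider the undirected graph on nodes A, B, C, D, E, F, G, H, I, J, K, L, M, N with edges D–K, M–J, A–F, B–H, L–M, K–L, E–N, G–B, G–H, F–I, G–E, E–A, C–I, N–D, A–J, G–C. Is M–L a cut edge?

After removing M–L, the path M-J-A-E-N-D-K-L still connects them, so the edge is not a bridge.

No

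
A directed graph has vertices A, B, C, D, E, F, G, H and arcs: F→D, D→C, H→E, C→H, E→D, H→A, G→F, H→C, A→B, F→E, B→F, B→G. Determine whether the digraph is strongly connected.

Yes

From F we can reach every vertex (A, B, C, D, E, F, G, H), and every vertex can reach F (A, B, C, D, E, F, G, H). So the whole graph is one strongly connected component.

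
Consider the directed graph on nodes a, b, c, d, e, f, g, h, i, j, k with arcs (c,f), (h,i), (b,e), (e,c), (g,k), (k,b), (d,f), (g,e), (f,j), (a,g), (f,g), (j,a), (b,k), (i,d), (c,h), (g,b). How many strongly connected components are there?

{a, b, c, d, e, f, g, h, i, j, k} are all mutually reachable — one SCC of size 11.
That gives 1 strongly connected component.

1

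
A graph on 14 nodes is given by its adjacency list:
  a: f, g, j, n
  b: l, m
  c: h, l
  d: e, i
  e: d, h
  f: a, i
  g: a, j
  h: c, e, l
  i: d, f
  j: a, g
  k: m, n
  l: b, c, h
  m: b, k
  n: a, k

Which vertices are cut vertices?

Removing a increases the component count from 1 to 2, so a is a cut vertex.
By contrast removing b leaves 1 component; it is not a cut vertex. No other vertex is a cut vertex either.

a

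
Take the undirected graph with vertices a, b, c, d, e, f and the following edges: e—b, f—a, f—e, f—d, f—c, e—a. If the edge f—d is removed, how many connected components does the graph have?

Before removal there is 1 component.
f—d is a bridge — removing it separates f's side from d's side.
After removal: 2 components.

2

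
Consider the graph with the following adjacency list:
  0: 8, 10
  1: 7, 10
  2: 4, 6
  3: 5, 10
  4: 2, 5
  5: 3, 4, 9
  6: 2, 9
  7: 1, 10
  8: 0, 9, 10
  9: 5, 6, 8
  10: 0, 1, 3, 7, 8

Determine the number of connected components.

Starting from 0 we can reach 0, 1, 2, 3, 4, 5, 6, 7, 8, 9, 10. That is one component of size 11.
Total: 1 component.

1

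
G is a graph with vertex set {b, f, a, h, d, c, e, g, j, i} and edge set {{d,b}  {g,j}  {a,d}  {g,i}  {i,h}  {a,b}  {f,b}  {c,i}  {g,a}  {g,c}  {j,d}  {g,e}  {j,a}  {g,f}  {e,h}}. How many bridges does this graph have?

0

The edges on the cycle g-e-h-i-g are not bridges since each lies on that cycle.
Every edge lies on some cycle, so there are no bridges.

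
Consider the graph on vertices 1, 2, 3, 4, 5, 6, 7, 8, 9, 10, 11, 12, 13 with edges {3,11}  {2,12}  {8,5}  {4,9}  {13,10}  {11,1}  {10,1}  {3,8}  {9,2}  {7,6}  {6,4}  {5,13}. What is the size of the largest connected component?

7

Starting from 2 we can reach 2, 4, 6, 7, 9, 12. That is one component of size 6.
Starting from 1 we can reach 1, 3, 5, 8, 10, 11, 13. That is one component of size 7.
The largest has 7 vertices.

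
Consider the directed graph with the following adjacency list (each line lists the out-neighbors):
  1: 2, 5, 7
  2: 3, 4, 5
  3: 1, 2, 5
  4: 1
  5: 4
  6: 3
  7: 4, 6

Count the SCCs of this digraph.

1

{1, 2, 3, 4, 5, 6, 7} are all mutually reachable — one SCC of size 7.
That gives 1 strongly connected component.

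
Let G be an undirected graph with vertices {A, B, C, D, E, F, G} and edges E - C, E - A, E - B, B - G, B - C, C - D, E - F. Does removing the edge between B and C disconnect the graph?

No

After removing B - C, the path B-E-C still connects them, so the edge is not a bridge.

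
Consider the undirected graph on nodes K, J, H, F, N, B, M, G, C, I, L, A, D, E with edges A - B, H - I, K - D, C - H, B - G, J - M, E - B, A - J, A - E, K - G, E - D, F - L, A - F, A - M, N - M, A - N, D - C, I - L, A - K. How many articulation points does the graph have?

1

Removing A increases the component count from 1 to 2, so A is a cut vertex.
By contrast removing B leaves 1 component; it is not a cut vertex. No other vertex is a cut vertex either.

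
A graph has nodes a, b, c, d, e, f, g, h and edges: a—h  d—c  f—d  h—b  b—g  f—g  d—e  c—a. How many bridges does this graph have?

1

The edges on the cycle f-d-c-a-h-b-g-f are not bridges since each lies on that cycle.
But removing d—e disconnects d from e — this is a bridge.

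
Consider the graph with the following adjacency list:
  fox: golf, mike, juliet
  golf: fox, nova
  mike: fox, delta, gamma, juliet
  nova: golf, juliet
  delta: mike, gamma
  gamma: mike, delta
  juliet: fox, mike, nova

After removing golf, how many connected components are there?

1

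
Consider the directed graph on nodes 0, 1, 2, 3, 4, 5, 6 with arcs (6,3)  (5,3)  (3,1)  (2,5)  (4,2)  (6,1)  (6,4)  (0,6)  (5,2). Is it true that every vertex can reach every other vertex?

No

There is no directed path from 6 to 0, so the graph is not strongly connected.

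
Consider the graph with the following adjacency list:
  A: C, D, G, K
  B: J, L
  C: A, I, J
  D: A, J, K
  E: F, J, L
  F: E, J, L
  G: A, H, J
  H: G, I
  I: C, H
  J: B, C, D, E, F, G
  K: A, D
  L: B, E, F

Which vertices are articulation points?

Removing J increases the component count from 1 to 2, so J is a cut vertex.
By contrast removing A leaves 1 component; it is not a cut vertex. No other vertex is a cut vertex either.

J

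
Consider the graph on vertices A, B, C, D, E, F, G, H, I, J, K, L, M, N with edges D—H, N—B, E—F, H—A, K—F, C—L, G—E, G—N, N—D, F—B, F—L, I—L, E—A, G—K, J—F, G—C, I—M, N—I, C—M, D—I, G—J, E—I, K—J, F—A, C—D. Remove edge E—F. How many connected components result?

1

E and F are still connected via E-A-F, so the component count stays at 1.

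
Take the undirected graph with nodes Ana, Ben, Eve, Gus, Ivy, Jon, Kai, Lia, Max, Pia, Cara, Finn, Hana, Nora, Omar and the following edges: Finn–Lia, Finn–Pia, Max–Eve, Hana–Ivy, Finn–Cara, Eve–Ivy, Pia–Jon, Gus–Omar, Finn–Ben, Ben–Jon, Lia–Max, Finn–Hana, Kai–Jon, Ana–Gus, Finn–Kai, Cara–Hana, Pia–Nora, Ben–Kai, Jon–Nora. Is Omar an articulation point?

Deleting Omar leaves 2 components (was 2), so Omar is not a cut vertex.

No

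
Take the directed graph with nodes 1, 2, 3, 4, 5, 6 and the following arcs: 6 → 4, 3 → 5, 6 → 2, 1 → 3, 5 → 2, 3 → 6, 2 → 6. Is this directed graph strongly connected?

No

There is no directed path from 5 to 3, so the graph is not strongly connected.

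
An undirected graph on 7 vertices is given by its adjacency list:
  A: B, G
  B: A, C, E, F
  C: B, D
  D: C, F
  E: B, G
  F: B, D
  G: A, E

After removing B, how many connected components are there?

With B gone, the remaining components are: {A, E, G}; {C, D, F}.
That is 2 components.

2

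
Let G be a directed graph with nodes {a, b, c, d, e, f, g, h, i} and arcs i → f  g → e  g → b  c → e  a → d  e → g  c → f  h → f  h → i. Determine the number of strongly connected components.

8

{e, g} are all mutually reachable — one SCC of size 2.
{i} is an SCC by itself.
{a} is an SCC by itself.
{d} is an SCC by itself.
{c} is an SCC by itself.
(and 3 more singleton SCCs)
That gives 8 strongly connected components.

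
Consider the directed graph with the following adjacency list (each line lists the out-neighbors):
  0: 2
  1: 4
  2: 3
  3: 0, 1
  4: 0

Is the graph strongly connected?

Yes

From 3 we can reach every vertex (0, 1, 2, 3, 4), and every vertex can reach 3 (0, 1, 2, 3, 4). So the whole graph is one strongly connected component.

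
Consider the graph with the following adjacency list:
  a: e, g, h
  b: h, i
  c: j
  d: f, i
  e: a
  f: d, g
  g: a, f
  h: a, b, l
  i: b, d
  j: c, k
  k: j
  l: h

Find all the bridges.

a-e, c-j, h-l, j-k

The edges on the cycle f-g-a-h-b-i-d-f are not bridges since each lies on that cycle.
But removing l-h disconnects l from h; removing j-k disconnects j from k; removing a-e disconnects a from e; removing c-j disconnects c from j — these are bridges.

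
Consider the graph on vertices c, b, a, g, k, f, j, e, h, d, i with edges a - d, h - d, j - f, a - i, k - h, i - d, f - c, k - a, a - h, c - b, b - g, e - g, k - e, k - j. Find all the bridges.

none

The edges on the cycle a-i-d-a are not bridges since each lies on that cycle.
Every edge lies on some cycle, so there are no bridges.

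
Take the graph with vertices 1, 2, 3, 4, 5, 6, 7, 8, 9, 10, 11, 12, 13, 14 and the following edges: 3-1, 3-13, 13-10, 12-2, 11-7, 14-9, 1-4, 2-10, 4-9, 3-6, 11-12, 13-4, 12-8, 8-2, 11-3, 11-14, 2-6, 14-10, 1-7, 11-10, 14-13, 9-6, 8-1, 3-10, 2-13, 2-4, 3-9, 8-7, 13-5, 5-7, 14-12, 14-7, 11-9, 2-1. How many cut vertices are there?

Removing 8, for instance, still leaves 1 component. No single vertex removal increases the component count — the graph has no articulation points.

0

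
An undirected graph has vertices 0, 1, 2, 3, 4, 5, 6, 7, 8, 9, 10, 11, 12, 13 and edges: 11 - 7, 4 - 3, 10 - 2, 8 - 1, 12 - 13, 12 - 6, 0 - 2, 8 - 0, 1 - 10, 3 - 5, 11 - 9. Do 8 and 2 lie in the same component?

Yes

From 8 we can reach 0, 1, 2, 8, 10, which includes 2.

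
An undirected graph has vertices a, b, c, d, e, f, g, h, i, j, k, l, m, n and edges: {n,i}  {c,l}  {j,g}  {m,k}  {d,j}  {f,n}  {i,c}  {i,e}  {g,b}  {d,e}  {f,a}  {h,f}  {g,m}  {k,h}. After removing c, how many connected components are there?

With c gone, the remaining components are: {l}; {a, b, d, e, f, g, h, i, j, k, m, n}.
That is 2 components.

2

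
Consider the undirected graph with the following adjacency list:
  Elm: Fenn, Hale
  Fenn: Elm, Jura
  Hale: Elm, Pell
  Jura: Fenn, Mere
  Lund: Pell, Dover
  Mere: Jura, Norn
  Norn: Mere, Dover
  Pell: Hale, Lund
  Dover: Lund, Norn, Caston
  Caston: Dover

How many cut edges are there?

1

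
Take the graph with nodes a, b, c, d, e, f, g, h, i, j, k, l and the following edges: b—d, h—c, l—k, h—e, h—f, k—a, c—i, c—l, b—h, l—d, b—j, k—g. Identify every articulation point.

b, c, h, k, l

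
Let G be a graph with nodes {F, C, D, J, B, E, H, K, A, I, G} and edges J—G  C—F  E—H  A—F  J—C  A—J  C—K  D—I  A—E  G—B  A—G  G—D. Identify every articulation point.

A, C, D, E, G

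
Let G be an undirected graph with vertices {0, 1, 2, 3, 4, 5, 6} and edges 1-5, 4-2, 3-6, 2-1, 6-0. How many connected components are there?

Starting from 0 we can reach 0, 3, 6. That is one component of size 3.
Starting from 1 we can reach 1, 2, 4, 5. That is one component of size 4.
Total: 2 components.

2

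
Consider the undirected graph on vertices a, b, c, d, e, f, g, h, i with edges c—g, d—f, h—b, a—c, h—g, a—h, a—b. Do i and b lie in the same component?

The component containing i is {i}, and b is not in it.

No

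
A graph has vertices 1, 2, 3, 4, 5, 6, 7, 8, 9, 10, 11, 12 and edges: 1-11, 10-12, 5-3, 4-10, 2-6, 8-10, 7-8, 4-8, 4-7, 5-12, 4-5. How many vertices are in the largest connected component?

7

9 is isolated — a component by itself.
Starting from 1 we can reach 1, 11. That is one component of size 2.
Starting from 2 we can reach 2, 6. That is one component of size 2.
Starting from 3 we can reach 3, 4, 5, 7, 8, 10, 12. That is one component of size 7.
The largest has 7 vertices.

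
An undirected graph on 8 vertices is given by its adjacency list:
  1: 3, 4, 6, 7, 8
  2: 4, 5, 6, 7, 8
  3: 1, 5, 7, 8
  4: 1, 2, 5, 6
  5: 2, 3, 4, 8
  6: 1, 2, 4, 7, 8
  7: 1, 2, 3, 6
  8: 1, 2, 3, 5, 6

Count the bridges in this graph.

The edges on the cycle 1-7-3-1 are not bridges since each lies on that cycle.
Every edge lies on some cycle, so there are no bridges.

0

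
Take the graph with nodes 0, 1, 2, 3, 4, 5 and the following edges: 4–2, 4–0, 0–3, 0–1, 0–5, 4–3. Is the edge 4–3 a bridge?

After removing 4–3, the path 4-0-3 still connects them, so the edge is not a bridge.

No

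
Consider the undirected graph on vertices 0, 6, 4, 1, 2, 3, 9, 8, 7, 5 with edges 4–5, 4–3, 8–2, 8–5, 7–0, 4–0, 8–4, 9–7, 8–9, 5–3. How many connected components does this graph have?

3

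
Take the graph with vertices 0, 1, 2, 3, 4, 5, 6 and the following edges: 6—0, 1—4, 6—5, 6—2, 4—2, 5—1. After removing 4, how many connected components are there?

With 4 gone, the remaining components are: {3}; {0, 1, 2, 5, 6}.
That is 2 components.

2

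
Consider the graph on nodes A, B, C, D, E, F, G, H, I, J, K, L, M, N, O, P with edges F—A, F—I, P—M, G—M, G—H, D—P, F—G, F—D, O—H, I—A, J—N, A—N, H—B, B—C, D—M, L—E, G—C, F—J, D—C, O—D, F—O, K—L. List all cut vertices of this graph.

Removing F increases the component count from 2 to 3, so F is a cut vertex.
Removing L increases the component count from 2 to 3, so L is a cut vertex.
By contrast removing D leaves 2 components; it is not a cut vertex. No other vertex is a cut vertex either.

F, L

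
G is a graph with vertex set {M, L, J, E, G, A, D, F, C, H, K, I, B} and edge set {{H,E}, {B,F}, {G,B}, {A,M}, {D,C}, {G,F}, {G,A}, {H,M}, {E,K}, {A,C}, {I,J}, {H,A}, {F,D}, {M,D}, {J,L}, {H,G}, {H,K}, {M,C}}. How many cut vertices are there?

Removing H increases the component count from 2 to 3, so H is a cut vertex.
Removing J increases the component count from 2 to 3, so J is a cut vertex.
By contrast removing F leaves 2 components; it is not a cut vertex. No other vertex is a cut vertex either.

2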